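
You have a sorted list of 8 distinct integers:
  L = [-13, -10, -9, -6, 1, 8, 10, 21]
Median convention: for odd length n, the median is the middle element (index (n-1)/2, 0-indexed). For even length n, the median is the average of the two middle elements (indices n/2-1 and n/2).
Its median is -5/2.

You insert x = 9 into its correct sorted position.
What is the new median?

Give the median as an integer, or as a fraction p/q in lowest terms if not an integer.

Old list (sorted, length 8): [-13, -10, -9, -6, 1, 8, 10, 21]
Old median = -5/2
Insert x = 9
Old length even (8). Middle pair: indices 3,4 = -6,1.
New length odd (9). New median = single middle element.
x = 9: 6 elements are < x, 2 elements are > x.
New sorted list: [-13, -10, -9, -6, 1, 8, 9, 10, 21]
New median = 1

Answer: 1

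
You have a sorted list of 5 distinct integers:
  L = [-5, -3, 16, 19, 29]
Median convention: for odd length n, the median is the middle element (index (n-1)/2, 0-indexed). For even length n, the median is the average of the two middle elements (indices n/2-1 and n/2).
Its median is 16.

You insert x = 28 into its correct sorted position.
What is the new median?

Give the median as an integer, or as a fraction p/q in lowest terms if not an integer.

Old list (sorted, length 5): [-5, -3, 16, 19, 29]
Old median = 16
Insert x = 28
Old length odd (5). Middle was index 2 = 16.
New length even (6). New median = avg of two middle elements.
x = 28: 4 elements are < x, 1 elements are > x.
New sorted list: [-5, -3, 16, 19, 28, 29]
New median = 35/2

Answer: 35/2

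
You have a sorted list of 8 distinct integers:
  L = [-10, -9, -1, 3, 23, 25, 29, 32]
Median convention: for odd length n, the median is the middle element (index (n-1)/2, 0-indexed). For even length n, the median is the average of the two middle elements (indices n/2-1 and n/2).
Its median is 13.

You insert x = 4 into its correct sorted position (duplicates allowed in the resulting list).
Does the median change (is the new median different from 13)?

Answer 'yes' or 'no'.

Old median = 13
Insert x = 4
New median = 4
Changed? yes

Answer: yes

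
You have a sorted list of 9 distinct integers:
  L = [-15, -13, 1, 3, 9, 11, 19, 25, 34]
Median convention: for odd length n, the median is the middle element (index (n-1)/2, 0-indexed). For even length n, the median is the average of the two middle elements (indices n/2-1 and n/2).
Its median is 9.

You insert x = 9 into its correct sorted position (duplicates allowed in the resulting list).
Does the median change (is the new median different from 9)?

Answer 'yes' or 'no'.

Old median = 9
Insert x = 9
New median = 9
Changed? no

Answer: no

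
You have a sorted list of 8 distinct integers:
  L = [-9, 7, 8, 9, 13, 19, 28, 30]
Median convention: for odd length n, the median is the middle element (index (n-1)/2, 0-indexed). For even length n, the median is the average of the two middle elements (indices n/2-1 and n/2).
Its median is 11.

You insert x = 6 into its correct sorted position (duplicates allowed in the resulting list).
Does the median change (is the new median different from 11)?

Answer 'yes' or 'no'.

Answer: yes

Derivation:
Old median = 11
Insert x = 6
New median = 9
Changed? yes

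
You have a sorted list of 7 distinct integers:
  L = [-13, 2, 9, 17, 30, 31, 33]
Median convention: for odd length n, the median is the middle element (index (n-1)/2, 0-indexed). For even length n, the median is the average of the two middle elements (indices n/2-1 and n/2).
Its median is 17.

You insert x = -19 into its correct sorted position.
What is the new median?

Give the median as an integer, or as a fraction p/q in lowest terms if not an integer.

Old list (sorted, length 7): [-13, 2, 9, 17, 30, 31, 33]
Old median = 17
Insert x = -19
Old length odd (7). Middle was index 3 = 17.
New length even (8). New median = avg of two middle elements.
x = -19: 0 elements are < x, 7 elements are > x.
New sorted list: [-19, -13, 2, 9, 17, 30, 31, 33]
New median = 13

Answer: 13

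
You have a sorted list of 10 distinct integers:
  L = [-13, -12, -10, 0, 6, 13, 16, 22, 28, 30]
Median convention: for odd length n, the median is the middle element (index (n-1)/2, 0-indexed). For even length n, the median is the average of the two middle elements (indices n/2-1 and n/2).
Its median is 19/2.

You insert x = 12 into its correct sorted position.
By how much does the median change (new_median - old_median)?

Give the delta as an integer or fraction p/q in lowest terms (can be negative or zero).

Answer: 5/2

Derivation:
Old median = 19/2
After inserting x = 12: new sorted = [-13, -12, -10, 0, 6, 12, 13, 16, 22, 28, 30]
New median = 12
Delta = 12 - 19/2 = 5/2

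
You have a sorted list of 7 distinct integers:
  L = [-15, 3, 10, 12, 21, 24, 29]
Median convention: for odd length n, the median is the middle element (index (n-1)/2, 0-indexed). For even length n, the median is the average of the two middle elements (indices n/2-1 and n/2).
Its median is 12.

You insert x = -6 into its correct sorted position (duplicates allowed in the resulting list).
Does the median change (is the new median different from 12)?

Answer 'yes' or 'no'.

Answer: yes

Derivation:
Old median = 12
Insert x = -6
New median = 11
Changed? yes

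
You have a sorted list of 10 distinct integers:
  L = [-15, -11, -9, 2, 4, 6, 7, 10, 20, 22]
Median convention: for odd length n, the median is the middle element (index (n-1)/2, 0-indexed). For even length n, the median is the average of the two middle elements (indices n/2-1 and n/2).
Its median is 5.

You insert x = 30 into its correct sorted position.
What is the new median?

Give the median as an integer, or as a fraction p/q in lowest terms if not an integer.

Answer: 6

Derivation:
Old list (sorted, length 10): [-15, -11, -9, 2, 4, 6, 7, 10, 20, 22]
Old median = 5
Insert x = 30
Old length even (10). Middle pair: indices 4,5 = 4,6.
New length odd (11). New median = single middle element.
x = 30: 10 elements are < x, 0 elements are > x.
New sorted list: [-15, -11, -9, 2, 4, 6, 7, 10, 20, 22, 30]
New median = 6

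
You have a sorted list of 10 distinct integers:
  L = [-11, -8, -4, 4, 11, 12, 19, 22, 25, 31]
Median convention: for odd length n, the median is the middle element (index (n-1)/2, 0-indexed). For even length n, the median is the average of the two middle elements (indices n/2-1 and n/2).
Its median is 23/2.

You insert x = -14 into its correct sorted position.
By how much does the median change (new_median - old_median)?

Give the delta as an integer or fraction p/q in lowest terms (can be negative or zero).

Old median = 23/2
After inserting x = -14: new sorted = [-14, -11, -8, -4, 4, 11, 12, 19, 22, 25, 31]
New median = 11
Delta = 11 - 23/2 = -1/2

Answer: -1/2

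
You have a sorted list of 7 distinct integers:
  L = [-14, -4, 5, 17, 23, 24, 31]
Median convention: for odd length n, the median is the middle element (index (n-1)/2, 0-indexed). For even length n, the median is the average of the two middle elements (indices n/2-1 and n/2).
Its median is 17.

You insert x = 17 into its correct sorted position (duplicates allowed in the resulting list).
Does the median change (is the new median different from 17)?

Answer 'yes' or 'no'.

Old median = 17
Insert x = 17
New median = 17
Changed? no

Answer: no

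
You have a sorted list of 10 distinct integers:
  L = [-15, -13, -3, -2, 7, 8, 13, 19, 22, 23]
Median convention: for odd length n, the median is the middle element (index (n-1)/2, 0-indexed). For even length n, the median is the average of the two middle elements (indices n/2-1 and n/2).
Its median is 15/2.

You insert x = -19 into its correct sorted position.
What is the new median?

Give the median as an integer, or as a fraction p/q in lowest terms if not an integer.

Answer: 7

Derivation:
Old list (sorted, length 10): [-15, -13, -3, -2, 7, 8, 13, 19, 22, 23]
Old median = 15/2
Insert x = -19
Old length even (10). Middle pair: indices 4,5 = 7,8.
New length odd (11). New median = single middle element.
x = -19: 0 elements are < x, 10 elements are > x.
New sorted list: [-19, -15, -13, -3, -2, 7, 8, 13, 19, 22, 23]
New median = 7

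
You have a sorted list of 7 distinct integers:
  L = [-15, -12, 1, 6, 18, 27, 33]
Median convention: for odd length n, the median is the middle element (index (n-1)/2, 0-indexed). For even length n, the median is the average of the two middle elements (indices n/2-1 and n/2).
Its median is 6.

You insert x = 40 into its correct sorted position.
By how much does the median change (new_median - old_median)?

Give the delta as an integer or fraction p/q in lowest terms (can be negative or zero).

Answer: 6

Derivation:
Old median = 6
After inserting x = 40: new sorted = [-15, -12, 1, 6, 18, 27, 33, 40]
New median = 12
Delta = 12 - 6 = 6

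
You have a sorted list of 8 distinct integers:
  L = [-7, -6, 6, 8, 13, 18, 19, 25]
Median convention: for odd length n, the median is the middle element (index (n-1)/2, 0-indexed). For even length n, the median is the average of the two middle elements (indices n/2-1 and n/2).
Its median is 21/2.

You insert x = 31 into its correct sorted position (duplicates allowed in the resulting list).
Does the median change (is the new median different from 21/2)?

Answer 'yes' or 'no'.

Old median = 21/2
Insert x = 31
New median = 13
Changed? yes

Answer: yes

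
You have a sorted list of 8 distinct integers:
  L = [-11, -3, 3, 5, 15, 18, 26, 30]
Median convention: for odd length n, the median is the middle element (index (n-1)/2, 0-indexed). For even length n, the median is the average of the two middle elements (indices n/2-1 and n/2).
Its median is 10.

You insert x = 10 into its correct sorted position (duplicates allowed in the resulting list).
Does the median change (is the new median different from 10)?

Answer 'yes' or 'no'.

Old median = 10
Insert x = 10
New median = 10
Changed? no

Answer: no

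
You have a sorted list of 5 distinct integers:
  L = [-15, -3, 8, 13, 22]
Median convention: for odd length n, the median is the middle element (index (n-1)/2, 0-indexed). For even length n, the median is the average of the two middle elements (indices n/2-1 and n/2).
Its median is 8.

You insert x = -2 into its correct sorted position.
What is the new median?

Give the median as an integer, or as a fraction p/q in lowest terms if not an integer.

Answer: 3

Derivation:
Old list (sorted, length 5): [-15, -3, 8, 13, 22]
Old median = 8
Insert x = -2
Old length odd (5). Middle was index 2 = 8.
New length even (6). New median = avg of two middle elements.
x = -2: 2 elements are < x, 3 elements are > x.
New sorted list: [-15, -3, -2, 8, 13, 22]
New median = 3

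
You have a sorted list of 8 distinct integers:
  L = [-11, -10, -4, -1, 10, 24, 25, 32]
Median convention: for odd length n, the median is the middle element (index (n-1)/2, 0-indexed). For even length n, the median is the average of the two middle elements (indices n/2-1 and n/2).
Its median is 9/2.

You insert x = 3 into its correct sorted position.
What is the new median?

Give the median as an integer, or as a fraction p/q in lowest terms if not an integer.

Answer: 3

Derivation:
Old list (sorted, length 8): [-11, -10, -4, -1, 10, 24, 25, 32]
Old median = 9/2
Insert x = 3
Old length even (8). Middle pair: indices 3,4 = -1,10.
New length odd (9). New median = single middle element.
x = 3: 4 elements are < x, 4 elements are > x.
New sorted list: [-11, -10, -4, -1, 3, 10, 24, 25, 32]
New median = 3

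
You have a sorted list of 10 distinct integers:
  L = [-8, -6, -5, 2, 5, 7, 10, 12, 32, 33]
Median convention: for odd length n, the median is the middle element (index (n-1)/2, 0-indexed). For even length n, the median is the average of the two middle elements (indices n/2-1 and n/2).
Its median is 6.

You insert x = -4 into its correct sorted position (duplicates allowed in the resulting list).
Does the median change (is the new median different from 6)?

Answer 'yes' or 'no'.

Old median = 6
Insert x = -4
New median = 5
Changed? yes

Answer: yes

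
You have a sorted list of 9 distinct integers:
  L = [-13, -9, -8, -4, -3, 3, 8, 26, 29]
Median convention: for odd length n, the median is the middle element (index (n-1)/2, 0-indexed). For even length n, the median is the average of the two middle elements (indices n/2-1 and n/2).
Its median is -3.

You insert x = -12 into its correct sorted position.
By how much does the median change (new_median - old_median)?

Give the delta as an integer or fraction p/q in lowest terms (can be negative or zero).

Answer: -1/2

Derivation:
Old median = -3
After inserting x = -12: new sorted = [-13, -12, -9, -8, -4, -3, 3, 8, 26, 29]
New median = -7/2
Delta = -7/2 - -3 = -1/2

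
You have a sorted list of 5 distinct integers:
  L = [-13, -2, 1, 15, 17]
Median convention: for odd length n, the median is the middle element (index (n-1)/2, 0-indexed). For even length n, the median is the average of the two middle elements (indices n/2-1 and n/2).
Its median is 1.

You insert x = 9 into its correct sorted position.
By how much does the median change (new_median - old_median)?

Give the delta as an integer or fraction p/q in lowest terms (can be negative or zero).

Answer: 4

Derivation:
Old median = 1
After inserting x = 9: new sorted = [-13, -2, 1, 9, 15, 17]
New median = 5
Delta = 5 - 1 = 4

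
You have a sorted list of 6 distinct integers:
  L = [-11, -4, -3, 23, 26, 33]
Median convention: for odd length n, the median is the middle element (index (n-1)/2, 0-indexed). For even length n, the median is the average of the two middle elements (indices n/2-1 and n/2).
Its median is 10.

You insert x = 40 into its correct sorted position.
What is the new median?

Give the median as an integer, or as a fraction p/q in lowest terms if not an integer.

Answer: 23

Derivation:
Old list (sorted, length 6): [-11, -4, -3, 23, 26, 33]
Old median = 10
Insert x = 40
Old length even (6). Middle pair: indices 2,3 = -3,23.
New length odd (7). New median = single middle element.
x = 40: 6 elements are < x, 0 elements are > x.
New sorted list: [-11, -4, -3, 23, 26, 33, 40]
New median = 23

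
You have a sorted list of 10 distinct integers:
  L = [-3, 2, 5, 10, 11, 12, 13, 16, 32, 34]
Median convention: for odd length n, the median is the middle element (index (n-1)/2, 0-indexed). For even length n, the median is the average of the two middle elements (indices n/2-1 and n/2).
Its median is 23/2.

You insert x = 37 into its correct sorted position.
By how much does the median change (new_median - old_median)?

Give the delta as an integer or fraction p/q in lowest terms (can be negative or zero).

Old median = 23/2
After inserting x = 37: new sorted = [-3, 2, 5, 10, 11, 12, 13, 16, 32, 34, 37]
New median = 12
Delta = 12 - 23/2 = 1/2

Answer: 1/2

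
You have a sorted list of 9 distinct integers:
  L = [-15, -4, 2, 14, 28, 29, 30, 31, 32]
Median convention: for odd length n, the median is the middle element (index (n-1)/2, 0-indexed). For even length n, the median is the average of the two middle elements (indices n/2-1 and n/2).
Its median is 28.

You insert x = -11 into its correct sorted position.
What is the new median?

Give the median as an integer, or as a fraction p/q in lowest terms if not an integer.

Old list (sorted, length 9): [-15, -4, 2, 14, 28, 29, 30, 31, 32]
Old median = 28
Insert x = -11
Old length odd (9). Middle was index 4 = 28.
New length even (10). New median = avg of two middle elements.
x = -11: 1 elements are < x, 8 elements are > x.
New sorted list: [-15, -11, -4, 2, 14, 28, 29, 30, 31, 32]
New median = 21

Answer: 21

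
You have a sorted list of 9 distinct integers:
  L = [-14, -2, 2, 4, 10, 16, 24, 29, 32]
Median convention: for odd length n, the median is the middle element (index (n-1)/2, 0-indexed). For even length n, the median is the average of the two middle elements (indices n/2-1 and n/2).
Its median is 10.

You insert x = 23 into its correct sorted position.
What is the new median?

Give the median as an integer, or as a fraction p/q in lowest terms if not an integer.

Old list (sorted, length 9): [-14, -2, 2, 4, 10, 16, 24, 29, 32]
Old median = 10
Insert x = 23
Old length odd (9). Middle was index 4 = 10.
New length even (10). New median = avg of two middle elements.
x = 23: 6 elements are < x, 3 elements are > x.
New sorted list: [-14, -2, 2, 4, 10, 16, 23, 24, 29, 32]
New median = 13

Answer: 13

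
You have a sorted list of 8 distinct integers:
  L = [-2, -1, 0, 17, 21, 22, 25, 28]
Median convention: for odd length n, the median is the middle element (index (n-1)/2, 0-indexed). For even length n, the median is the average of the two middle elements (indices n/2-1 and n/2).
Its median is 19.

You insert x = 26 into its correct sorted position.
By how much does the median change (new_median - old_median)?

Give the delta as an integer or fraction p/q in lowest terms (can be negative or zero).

Answer: 2

Derivation:
Old median = 19
After inserting x = 26: new sorted = [-2, -1, 0, 17, 21, 22, 25, 26, 28]
New median = 21
Delta = 21 - 19 = 2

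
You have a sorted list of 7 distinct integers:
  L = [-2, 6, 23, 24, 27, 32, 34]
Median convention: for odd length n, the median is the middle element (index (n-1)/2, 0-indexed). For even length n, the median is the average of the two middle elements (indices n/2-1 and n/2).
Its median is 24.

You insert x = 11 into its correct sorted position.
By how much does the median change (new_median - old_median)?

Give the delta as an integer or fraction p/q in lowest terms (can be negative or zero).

Old median = 24
After inserting x = 11: new sorted = [-2, 6, 11, 23, 24, 27, 32, 34]
New median = 47/2
Delta = 47/2 - 24 = -1/2

Answer: -1/2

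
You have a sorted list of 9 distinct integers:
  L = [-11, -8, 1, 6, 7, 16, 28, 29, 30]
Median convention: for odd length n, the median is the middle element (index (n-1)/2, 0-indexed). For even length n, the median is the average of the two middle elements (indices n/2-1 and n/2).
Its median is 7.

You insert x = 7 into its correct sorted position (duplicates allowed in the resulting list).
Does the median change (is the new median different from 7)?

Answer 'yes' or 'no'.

Answer: no

Derivation:
Old median = 7
Insert x = 7
New median = 7
Changed? no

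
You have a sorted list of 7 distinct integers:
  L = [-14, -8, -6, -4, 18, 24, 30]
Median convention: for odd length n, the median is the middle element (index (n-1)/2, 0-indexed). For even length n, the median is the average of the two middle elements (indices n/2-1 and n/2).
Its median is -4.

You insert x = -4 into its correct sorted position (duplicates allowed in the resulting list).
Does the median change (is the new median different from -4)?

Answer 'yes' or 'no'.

Old median = -4
Insert x = -4
New median = -4
Changed? no

Answer: no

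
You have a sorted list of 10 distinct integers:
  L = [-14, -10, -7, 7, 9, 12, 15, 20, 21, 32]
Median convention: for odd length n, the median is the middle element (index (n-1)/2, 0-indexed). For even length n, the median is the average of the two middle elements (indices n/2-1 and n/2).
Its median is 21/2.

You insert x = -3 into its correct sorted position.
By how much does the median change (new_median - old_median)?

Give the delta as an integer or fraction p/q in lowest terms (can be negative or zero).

Old median = 21/2
After inserting x = -3: new sorted = [-14, -10, -7, -3, 7, 9, 12, 15, 20, 21, 32]
New median = 9
Delta = 9 - 21/2 = -3/2

Answer: -3/2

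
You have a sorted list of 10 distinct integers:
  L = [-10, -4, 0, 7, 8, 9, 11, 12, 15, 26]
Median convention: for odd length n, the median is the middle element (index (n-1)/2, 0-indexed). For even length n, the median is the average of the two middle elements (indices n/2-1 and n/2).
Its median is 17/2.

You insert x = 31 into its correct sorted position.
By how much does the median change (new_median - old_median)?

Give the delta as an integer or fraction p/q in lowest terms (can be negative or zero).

Answer: 1/2

Derivation:
Old median = 17/2
After inserting x = 31: new sorted = [-10, -4, 0, 7, 8, 9, 11, 12, 15, 26, 31]
New median = 9
Delta = 9 - 17/2 = 1/2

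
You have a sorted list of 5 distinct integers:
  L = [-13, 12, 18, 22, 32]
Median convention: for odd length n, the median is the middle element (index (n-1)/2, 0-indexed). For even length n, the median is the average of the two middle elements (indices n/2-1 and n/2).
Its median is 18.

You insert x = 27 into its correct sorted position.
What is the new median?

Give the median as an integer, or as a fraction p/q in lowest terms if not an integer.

Answer: 20

Derivation:
Old list (sorted, length 5): [-13, 12, 18, 22, 32]
Old median = 18
Insert x = 27
Old length odd (5). Middle was index 2 = 18.
New length even (6). New median = avg of two middle elements.
x = 27: 4 elements are < x, 1 elements are > x.
New sorted list: [-13, 12, 18, 22, 27, 32]
New median = 20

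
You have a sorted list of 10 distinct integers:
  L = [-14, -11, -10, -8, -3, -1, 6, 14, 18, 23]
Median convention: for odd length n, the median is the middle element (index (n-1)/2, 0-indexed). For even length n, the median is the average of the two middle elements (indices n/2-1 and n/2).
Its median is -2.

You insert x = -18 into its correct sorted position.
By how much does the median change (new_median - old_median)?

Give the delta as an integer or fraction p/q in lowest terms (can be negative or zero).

Old median = -2
After inserting x = -18: new sorted = [-18, -14, -11, -10, -8, -3, -1, 6, 14, 18, 23]
New median = -3
Delta = -3 - -2 = -1

Answer: -1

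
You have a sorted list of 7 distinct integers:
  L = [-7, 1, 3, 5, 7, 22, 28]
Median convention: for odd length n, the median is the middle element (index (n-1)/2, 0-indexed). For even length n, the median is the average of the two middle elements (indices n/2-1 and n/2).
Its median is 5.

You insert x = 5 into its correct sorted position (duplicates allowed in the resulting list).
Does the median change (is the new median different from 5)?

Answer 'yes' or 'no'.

Old median = 5
Insert x = 5
New median = 5
Changed? no

Answer: no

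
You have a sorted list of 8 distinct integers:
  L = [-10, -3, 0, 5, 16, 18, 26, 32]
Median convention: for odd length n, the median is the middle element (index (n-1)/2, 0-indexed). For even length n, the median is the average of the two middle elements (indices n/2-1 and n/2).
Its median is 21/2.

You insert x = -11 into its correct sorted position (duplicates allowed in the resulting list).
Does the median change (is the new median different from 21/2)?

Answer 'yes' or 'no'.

Answer: yes

Derivation:
Old median = 21/2
Insert x = -11
New median = 5
Changed? yes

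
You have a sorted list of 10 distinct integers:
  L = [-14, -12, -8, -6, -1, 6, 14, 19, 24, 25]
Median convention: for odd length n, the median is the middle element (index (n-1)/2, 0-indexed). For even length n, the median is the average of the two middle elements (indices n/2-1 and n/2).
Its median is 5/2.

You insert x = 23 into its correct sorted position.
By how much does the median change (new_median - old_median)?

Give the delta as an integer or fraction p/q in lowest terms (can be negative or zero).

Old median = 5/2
After inserting x = 23: new sorted = [-14, -12, -8, -6, -1, 6, 14, 19, 23, 24, 25]
New median = 6
Delta = 6 - 5/2 = 7/2

Answer: 7/2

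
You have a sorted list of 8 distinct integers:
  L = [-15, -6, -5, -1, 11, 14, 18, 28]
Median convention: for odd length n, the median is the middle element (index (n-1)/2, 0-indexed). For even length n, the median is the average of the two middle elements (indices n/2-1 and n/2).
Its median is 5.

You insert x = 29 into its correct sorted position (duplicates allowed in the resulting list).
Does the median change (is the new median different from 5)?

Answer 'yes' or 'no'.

Answer: yes

Derivation:
Old median = 5
Insert x = 29
New median = 11
Changed? yes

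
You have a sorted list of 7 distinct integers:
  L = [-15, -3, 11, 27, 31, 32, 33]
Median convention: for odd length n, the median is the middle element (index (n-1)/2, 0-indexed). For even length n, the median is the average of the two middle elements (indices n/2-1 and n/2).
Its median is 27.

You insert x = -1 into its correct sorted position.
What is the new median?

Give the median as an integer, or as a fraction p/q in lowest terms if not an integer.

Answer: 19

Derivation:
Old list (sorted, length 7): [-15, -3, 11, 27, 31, 32, 33]
Old median = 27
Insert x = -1
Old length odd (7). Middle was index 3 = 27.
New length even (8). New median = avg of two middle elements.
x = -1: 2 elements are < x, 5 elements are > x.
New sorted list: [-15, -3, -1, 11, 27, 31, 32, 33]
New median = 19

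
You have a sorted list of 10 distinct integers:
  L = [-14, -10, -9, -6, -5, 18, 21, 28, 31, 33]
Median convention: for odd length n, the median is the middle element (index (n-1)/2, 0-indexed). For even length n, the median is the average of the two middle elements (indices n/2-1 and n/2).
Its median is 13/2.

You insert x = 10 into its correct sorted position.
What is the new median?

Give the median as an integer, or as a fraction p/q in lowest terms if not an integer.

Old list (sorted, length 10): [-14, -10, -9, -6, -5, 18, 21, 28, 31, 33]
Old median = 13/2
Insert x = 10
Old length even (10). Middle pair: indices 4,5 = -5,18.
New length odd (11). New median = single middle element.
x = 10: 5 elements are < x, 5 elements are > x.
New sorted list: [-14, -10, -9, -6, -5, 10, 18, 21, 28, 31, 33]
New median = 10

Answer: 10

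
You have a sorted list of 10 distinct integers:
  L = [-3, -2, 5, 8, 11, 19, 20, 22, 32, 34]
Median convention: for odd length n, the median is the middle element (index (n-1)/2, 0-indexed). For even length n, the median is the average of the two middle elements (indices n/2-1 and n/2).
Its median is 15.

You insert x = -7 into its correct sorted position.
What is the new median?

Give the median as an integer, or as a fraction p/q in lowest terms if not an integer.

Answer: 11

Derivation:
Old list (sorted, length 10): [-3, -2, 5, 8, 11, 19, 20, 22, 32, 34]
Old median = 15
Insert x = -7
Old length even (10). Middle pair: indices 4,5 = 11,19.
New length odd (11). New median = single middle element.
x = -7: 0 elements are < x, 10 elements are > x.
New sorted list: [-7, -3, -2, 5, 8, 11, 19, 20, 22, 32, 34]
New median = 11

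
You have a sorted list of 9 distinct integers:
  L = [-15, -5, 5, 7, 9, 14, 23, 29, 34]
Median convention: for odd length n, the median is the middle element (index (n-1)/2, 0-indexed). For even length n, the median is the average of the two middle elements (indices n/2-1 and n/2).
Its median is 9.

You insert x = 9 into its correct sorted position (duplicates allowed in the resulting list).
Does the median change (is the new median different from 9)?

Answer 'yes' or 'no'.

Answer: no

Derivation:
Old median = 9
Insert x = 9
New median = 9
Changed? no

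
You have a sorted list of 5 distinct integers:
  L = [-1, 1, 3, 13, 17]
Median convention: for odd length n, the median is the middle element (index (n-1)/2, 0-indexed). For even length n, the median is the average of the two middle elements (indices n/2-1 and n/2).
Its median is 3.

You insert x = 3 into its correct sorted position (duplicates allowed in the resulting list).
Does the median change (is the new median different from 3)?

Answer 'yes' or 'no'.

Answer: no

Derivation:
Old median = 3
Insert x = 3
New median = 3
Changed? no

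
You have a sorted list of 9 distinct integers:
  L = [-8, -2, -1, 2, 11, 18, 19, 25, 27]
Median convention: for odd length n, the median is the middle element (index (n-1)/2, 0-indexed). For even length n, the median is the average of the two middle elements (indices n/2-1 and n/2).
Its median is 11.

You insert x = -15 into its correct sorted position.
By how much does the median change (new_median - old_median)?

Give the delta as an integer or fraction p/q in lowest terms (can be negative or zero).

Answer: -9/2

Derivation:
Old median = 11
After inserting x = -15: new sorted = [-15, -8, -2, -1, 2, 11, 18, 19, 25, 27]
New median = 13/2
Delta = 13/2 - 11 = -9/2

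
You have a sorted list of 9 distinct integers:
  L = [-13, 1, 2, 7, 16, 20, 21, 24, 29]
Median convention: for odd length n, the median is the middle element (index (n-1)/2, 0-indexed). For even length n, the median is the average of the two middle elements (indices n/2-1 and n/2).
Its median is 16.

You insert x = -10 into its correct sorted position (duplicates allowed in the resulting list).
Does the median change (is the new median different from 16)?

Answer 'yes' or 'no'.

Old median = 16
Insert x = -10
New median = 23/2
Changed? yes

Answer: yes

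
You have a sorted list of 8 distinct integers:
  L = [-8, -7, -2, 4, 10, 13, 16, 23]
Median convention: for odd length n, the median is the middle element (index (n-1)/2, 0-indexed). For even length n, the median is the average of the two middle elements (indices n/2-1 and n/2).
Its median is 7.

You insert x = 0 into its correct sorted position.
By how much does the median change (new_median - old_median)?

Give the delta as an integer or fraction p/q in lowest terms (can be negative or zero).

Old median = 7
After inserting x = 0: new sorted = [-8, -7, -2, 0, 4, 10, 13, 16, 23]
New median = 4
Delta = 4 - 7 = -3

Answer: -3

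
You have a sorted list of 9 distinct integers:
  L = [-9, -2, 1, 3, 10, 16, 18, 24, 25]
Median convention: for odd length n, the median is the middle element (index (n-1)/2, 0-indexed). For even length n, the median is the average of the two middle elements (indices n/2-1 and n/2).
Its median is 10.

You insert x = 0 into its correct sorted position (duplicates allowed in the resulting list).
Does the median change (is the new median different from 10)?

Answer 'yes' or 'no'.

Answer: yes

Derivation:
Old median = 10
Insert x = 0
New median = 13/2
Changed? yes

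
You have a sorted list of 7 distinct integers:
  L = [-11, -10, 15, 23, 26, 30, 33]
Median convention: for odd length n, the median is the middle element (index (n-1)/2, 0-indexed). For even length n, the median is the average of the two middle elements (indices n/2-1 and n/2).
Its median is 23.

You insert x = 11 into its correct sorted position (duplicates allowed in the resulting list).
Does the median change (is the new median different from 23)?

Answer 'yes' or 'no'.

Answer: yes

Derivation:
Old median = 23
Insert x = 11
New median = 19
Changed? yes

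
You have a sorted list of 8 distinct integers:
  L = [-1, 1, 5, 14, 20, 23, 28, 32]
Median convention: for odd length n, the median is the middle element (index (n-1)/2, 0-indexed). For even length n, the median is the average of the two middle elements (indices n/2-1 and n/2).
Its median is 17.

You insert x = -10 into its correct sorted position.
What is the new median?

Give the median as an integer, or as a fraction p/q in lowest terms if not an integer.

Old list (sorted, length 8): [-1, 1, 5, 14, 20, 23, 28, 32]
Old median = 17
Insert x = -10
Old length even (8). Middle pair: indices 3,4 = 14,20.
New length odd (9). New median = single middle element.
x = -10: 0 elements are < x, 8 elements are > x.
New sorted list: [-10, -1, 1, 5, 14, 20, 23, 28, 32]
New median = 14

Answer: 14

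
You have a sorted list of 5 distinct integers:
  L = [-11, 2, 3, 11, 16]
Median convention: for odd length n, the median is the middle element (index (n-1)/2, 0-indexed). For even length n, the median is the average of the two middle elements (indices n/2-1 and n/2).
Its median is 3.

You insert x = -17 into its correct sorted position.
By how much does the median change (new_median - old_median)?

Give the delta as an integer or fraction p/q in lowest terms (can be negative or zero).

Old median = 3
After inserting x = -17: new sorted = [-17, -11, 2, 3, 11, 16]
New median = 5/2
Delta = 5/2 - 3 = -1/2

Answer: -1/2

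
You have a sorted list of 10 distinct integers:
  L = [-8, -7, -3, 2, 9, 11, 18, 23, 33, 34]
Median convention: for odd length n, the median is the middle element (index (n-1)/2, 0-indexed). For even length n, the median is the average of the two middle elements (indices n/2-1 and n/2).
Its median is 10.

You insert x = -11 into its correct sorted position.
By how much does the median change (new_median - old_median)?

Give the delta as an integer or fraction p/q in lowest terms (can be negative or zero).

Old median = 10
After inserting x = -11: new sorted = [-11, -8, -7, -3, 2, 9, 11, 18, 23, 33, 34]
New median = 9
Delta = 9 - 10 = -1

Answer: -1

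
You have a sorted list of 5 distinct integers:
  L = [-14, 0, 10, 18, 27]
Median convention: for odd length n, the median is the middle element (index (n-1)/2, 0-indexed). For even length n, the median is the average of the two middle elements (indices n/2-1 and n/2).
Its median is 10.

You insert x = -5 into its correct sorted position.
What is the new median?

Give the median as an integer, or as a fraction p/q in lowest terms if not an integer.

Old list (sorted, length 5): [-14, 0, 10, 18, 27]
Old median = 10
Insert x = -5
Old length odd (5). Middle was index 2 = 10.
New length even (6). New median = avg of two middle elements.
x = -5: 1 elements are < x, 4 elements are > x.
New sorted list: [-14, -5, 0, 10, 18, 27]
New median = 5

Answer: 5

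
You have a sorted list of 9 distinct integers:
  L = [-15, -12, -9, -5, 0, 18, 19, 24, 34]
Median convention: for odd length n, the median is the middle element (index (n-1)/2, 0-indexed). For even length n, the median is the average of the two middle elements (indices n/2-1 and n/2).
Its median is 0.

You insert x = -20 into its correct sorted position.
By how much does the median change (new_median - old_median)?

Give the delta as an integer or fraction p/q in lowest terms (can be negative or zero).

Answer: -5/2

Derivation:
Old median = 0
After inserting x = -20: new sorted = [-20, -15, -12, -9, -5, 0, 18, 19, 24, 34]
New median = -5/2
Delta = -5/2 - 0 = -5/2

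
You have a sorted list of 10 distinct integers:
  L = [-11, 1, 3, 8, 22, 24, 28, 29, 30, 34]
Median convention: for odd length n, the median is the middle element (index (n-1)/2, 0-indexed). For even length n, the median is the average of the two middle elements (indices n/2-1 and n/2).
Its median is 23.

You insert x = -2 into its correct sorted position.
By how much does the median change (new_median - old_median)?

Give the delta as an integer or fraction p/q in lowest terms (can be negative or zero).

Answer: -1

Derivation:
Old median = 23
After inserting x = -2: new sorted = [-11, -2, 1, 3, 8, 22, 24, 28, 29, 30, 34]
New median = 22
Delta = 22 - 23 = -1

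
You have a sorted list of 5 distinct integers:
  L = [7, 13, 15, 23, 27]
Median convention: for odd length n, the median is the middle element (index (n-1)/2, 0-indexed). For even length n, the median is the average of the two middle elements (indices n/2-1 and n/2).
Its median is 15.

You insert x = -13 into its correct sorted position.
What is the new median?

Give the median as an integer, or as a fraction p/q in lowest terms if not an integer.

Old list (sorted, length 5): [7, 13, 15, 23, 27]
Old median = 15
Insert x = -13
Old length odd (5). Middle was index 2 = 15.
New length even (6). New median = avg of two middle elements.
x = -13: 0 elements are < x, 5 elements are > x.
New sorted list: [-13, 7, 13, 15, 23, 27]
New median = 14

Answer: 14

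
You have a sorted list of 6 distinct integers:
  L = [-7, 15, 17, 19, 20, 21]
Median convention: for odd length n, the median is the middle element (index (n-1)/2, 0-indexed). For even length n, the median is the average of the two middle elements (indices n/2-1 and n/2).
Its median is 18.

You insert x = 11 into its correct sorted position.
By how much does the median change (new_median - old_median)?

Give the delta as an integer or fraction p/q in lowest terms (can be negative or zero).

Old median = 18
After inserting x = 11: new sorted = [-7, 11, 15, 17, 19, 20, 21]
New median = 17
Delta = 17 - 18 = -1

Answer: -1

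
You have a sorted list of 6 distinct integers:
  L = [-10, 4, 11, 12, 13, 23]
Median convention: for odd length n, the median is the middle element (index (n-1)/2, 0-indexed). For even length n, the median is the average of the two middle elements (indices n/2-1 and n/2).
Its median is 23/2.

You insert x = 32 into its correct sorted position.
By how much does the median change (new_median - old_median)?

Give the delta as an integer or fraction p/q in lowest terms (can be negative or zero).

Old median = 23/2
After inserting x = 32: new sorted = [-10, 4, 11, 12, 13, 23, 32]
New median = 12
Delta = 12 - 23/2 = 1/2

Answer: 1/2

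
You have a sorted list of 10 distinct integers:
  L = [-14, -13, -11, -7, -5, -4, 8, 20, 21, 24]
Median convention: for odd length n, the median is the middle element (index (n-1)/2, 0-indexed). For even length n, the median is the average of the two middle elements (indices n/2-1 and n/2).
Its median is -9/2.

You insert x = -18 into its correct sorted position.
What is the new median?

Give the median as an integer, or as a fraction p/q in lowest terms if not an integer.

Answer: -5

Derivation:
Old list (sorted, length 10): [-14, -13, -11, -7, -5, -4, 8, 20, 21, 24]
Old median = -9/2
Insert x = -18
Old length even (10). Middle pair: indices 4,5 = -5,-4.
New length odd (11). New median = single middle element.
x = -18: 0 elements are < x, 10 elements are > x.
New sorted list: [-18, -14, -13, -11, -7, -5, -4, 8, 20, 21, 24]
New median = -5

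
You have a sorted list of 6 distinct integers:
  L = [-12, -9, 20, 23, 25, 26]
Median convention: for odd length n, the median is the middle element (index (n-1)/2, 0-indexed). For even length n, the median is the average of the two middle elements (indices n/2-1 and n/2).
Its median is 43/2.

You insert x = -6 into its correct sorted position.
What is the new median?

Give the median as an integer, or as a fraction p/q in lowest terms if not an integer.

Old list (sorted, length 6): [-12, -9, 20, 23, 25, 26]
Old median = 43/2
Insert x = -6
Old length even (6). Middle pair: indices 2,3 = 20,23.
New length odd (7). New median = single middle element.
x = -6: 2 elements are < x, 4 elements are > x.
New sorted list: [-12, -9, -6, 20, 23, 25, 26]
New median = 20

Answer: 20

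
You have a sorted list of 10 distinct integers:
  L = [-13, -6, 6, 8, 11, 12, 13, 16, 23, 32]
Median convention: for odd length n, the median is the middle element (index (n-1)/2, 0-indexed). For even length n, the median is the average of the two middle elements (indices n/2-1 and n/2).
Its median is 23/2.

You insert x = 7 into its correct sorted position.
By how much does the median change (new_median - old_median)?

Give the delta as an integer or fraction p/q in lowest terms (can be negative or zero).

Answer: -1/2

Derivation:
Old median = 23/2
After inserting x = 7: new sorted = [-13, -6, 6, 7, 8, 11, 12, 13, 16, 23, 32]
New median = 11
Delta = 11 - 23/2 = -1/2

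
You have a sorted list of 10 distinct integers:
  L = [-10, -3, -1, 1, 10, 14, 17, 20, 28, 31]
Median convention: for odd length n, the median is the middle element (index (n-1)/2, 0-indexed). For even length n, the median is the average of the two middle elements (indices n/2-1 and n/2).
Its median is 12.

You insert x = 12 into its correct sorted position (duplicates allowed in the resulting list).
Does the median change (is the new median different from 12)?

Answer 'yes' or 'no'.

Old median = 12
Insert x = 12
New median = 12
Changed? no

Answer: no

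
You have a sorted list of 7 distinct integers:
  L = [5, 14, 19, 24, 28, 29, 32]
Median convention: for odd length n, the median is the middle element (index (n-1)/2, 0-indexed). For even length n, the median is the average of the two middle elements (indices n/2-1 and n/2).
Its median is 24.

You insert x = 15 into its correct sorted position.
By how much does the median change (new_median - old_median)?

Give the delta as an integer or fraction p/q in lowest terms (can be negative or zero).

Old median = 24
After inserting x = 15: new sorted = [5, 14, 15, 19, 24, 28, 29, 32]
New median = 43/2
Delta = 43/2 - 24 = -5/2

Answer: -5/2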